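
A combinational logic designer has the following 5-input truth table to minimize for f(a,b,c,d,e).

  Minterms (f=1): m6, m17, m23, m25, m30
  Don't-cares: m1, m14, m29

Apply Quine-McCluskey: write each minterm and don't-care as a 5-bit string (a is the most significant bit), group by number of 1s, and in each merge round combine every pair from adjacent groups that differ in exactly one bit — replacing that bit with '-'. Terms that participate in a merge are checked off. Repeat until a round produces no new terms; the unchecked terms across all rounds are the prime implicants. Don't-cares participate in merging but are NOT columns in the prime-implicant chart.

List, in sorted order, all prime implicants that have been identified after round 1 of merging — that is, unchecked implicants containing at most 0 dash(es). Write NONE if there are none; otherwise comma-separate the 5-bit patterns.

size-2^0 implicants → 00001(✓)  00110(✓)  01110(✓)  10001(✓)  10111  11001(✓)  11101(✓)  11110(✓)
size-2^1 implicants → -0001  -1110  0-110  1-001  11-01
Unchecked terms (primes): -0001, -1110, 0-110, 1-001, 10111, 11-01

10111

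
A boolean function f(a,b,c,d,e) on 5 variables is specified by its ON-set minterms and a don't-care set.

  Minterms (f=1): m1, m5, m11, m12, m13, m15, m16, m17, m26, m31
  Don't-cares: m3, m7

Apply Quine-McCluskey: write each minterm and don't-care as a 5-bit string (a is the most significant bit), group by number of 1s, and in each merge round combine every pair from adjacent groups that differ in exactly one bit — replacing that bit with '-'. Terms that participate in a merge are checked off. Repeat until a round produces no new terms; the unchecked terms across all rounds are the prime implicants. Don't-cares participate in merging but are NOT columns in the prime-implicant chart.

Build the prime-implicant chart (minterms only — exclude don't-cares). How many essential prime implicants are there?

Round 0: 00001✓ 00011✓ 00101✓ 00111✓ 01011✓ 01100✓ 01101✓ 01111✓ 10000✓ 10001✓ 11010 11111✓
Round 1: -0001 -1111 0-011✓ 0-101✓ 0-111✓ 00-01✓ 00-11✓ 000-1✓ 001-1✓ 01-11✓ 011-1✓ 0110- 1000-
Round 2: 0--11 0-1-1 00--1
PIs = {-0001, -1111, 0--11, 0-1-1, 00--1, 0110-, 1000-, 11010}
Coverage chart:
  m1: -0001,00--1
  m5: 0-1-1,00--1
  m11: 0--11 ←essential
  m12: 0110- ←essential
  m13: 0-1-1,0110-
  m15: -1111,0--11,0-1-1
  m16: 1000- ←essential
  m17: -0001,1000-
  m26: 11010 ←essential
  m31: -1111 ←essential
Essential: -1111, 0--11, 0110-, 1000-, 11010

5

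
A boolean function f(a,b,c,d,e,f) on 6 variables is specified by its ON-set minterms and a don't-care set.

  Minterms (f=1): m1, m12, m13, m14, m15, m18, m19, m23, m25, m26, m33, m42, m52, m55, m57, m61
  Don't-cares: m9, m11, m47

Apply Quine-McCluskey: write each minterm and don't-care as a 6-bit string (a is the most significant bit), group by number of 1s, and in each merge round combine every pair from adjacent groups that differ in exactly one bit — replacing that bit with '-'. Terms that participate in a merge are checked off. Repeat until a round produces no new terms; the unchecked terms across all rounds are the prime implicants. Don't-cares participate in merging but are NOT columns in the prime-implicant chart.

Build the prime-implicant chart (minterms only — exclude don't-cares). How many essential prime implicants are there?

7

size-2^0 implicants → 000001(✓)  001001(✓)  001011(✓)  001100(✓)  001101(✓)  001110(✓)  001111(✓)  010010(✓)  010011(✓)  010111(✓)  011001(✓)  011010(✓)  100001(✓)  101010  101111(✓)  110100  110111(✓)  111001(✓)  111101(✓)
size-2^1 implicants → -00001  -01111  -10111  -11001  0-1001  00-001  001-01(✓)  001-11(✓)  0010-1(✓)  0011-0(✓)  0011-1(✓)  00110-(✓)  00111-(✓)  01-010  010-11  01001-  111-01
size-2^2 implicants → 001--1  0011--
Unchecked terms (primes): -00001, -01111, -10111, -11001, 0-1001, 00-001, 001--1, 0011--, 01-010, 010-11, 01001-, 101010, 110100, 111-01
Minterm coverage:
  m1 ⊆ -00001,00-001
  m12 ⊆ 0011-- [E]
  m13 ⊆ 001--1,0011--
  m14 ⊆ 0011-- [E]
  m15 ⊆ -01111,001--1,0011--
  m18 ⊆ 01-010,01001-
  m19 ⊆ 010-11,01001-
  m23 ⊆ -10111,010-11
  m25 ⊆ -11001,0-1001
  m26 ⊆ 01-010 [E]
  m33 ⊆ -00001 [E]
  m42 ⊆ 101010 [E]
  m52 ⊆ 110100 [E]
  m55 ⊆ -10111 [E]
  m57 ⊆ -11001,111-01
  m61 ⊆ 111-01 [E]
E = {-00001, -10111, 0011--, 01-010, 101010, 110100, 111-01}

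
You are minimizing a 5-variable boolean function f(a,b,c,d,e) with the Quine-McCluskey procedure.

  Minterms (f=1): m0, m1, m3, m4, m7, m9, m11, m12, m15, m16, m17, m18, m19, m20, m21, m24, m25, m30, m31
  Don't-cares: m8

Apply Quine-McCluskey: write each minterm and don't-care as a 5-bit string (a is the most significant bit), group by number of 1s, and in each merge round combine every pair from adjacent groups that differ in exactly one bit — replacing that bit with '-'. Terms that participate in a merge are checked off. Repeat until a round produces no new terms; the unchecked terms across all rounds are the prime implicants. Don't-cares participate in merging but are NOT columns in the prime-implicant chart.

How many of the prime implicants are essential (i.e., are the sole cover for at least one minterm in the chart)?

6

size-2^0 implicants → 00000(✓)  00001(✓)  00011(✓)  00100(✓)  00111(✓)  01000(✓)  01001(✓)  01011(✓)  01100(✓)  01111(✓)  10000(✓)  10001(✓)  10010(✓)  10011(✓)  10100(✓)  10101(✓)  11000(✓)  11001(✓)  11110(✓)  11111(✓)
size-2^1 implicants → -0000(✓)  -0001(✓)  -0011(✓)  -0100(✓)  -1000(✓)  -1001(✓)  -1111  0-000(✓)  0-001(✓)  0-011(✓)  0-100(✓)  0-111(✓)  00-00(✓)  00-11(✓)  000-1(✓)  0000-(✓)  01-00(✓)  01-11(✓)  010-1(✓)  0100-(✓)  1-000(✓)  1-001(✓)  10-00(✓)  10-01(✓)  100-0(✓)  100-1(✓)  1000-(✓)  1001-(✓)  1010-(✓)  1100-(✓)  1111-
size-2^2 implicants → --000(✓)  --001(✓)  -0-00  -00-1  -000-(✓)  -100-(✓)  0--00  0--11  0-0-1  0-00-(✓)  1-00-(✓)  10-0-  100--
size-2^3 implicants → --00-
Unchecked terms (primes): --00-, -0-00, -00-1, -1111, 0--00, 0--11, 0-0-1, 10-0-, 100--, 1111-
Minterm coverage:
  m0 ⊆ --00-,-0-00,0--00
  m1 ⊆ --00-,-00-1,0-0-1
  m3 ⊆ -00-1,0--11,0-0-1
  m4 ⊆ -0-00,0--00
  m7 ⊆ 0--11 [E]
  m9 ⊆ --00-,0-0-1
  m11 ⊆ 0--11,0-0-1
  m12 ⊆ 0--00 [E]
  m15 ⊆ -1111,0--11
  m16 ⊆ --00-,-0-00,10-0-,100--
  m17 ⊆ --00-,-00-1,10-0-,100--
  m18 ⊆ 100-- [E]
  m19 ⊆ -00-1,100--
  m20 ⊆ -0-00,10-0-
  m21 ⊆ 10-0- [E]
  m24 ⊆ --00- [E]
  m25 ⊆ --00- [E]
  m30 ⊆ 1111- [E]
  m31 ⊆ -1111,1111-
E = {--00-, 0--00, 0--11, 10-0-, 100--, 1111-}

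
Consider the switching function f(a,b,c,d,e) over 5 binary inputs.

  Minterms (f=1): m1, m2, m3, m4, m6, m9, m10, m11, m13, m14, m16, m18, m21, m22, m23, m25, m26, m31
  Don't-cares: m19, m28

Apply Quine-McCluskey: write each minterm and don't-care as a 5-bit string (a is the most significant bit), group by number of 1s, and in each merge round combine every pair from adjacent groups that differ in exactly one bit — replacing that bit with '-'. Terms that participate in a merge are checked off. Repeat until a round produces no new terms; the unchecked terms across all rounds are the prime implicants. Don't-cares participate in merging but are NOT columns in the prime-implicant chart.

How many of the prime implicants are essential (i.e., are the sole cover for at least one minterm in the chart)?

[col 0] 00001*, 00010*, 00011*, 00100*, 00110*, 01001*, 01010*, 01011*, 01101*, 01110*, 10000*, 10010*, 10011*, 10101*, 10110*, 10111*, 11001*, 11010*, 11100, 11111*
[col 1] -0010*, -0011*, -0110*, -1001, -1010*, 0-001*, 0-010*, 0-011*, 0-110*, 00-10*, 000-1*, 0001-*, 001-0, 01-01, 01-10*, 010-1*, 0101-*, 1-010*, 1-111, 10-10*, 10-11*, 100-0, 1001-*, 101-1, 1011-*
[col 2] --010, -0-10, -001-, 0--10, 0-0-1, 0-01-, 10-1-
Prime implicants: --010, -0-10, -001-, -1001, 0--10, 0-0-1, 0-01-, 001-0, 01-01, 1-111, 10-1-, 100-0, 101-1, 11100
PI chart (minterm → PIs covering it):
  1 | 0-0-1  (sole → essential)
  2 | --010,-0-10,-001-,0--10,0-01-
  3 | -001-,0-0-1,0-01-
  4 | 001-0  (sole → essential)
  6 | -0-10,0--10,001-0
  9 | -1001,0-0-1,01-01
  10 | --010,0--10,0-01-
  11 | 0-0-1,0-01-
  13 | 01-01  (sole → essential)
  14 | 0--10  (sole → essential)
  16 | 100-0  (sole → essential)
  18 | --010,-0-10,-001-,10-1-,100-0
  21 | 101-1  (sole → essential)
  22 | -0-10,10-1-
  23 | 1-111,10-1-,101-1
  25 | -1001  (sole → essential)
  26 | --010  (sole → essential)
  31 | 1-111  (sole → essential)
Essential prime implicants: --010, -1001, 0--10, 0-0-1, 001-0, 01-01, 1-111, 100-0, 101-1

9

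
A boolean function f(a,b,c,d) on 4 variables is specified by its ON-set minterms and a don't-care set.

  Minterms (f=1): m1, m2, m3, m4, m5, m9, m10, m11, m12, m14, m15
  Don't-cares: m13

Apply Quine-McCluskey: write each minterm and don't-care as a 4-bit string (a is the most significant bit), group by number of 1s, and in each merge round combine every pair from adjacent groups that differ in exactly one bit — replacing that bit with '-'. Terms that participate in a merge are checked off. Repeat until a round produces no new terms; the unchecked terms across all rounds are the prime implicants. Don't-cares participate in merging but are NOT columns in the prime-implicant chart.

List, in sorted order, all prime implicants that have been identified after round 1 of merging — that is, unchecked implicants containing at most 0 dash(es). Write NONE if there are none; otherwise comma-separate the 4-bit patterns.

[col 0] 0001*, 0010*, 0011*, 0100*, 0101*, 1001*, 1010*, 1011*, 1100*, 1101*, 1110*, 1111*
[col 1] -001*, -010*, -011*, -100*, -101*, 0-01*, 00-1*, 001-*, 010-*, 1-01*, 1-10*, 1-11*, 10-1*, 101-*, 11-0*, 11-1*, 110-*, 111-*
[col 2] --01, -0-1, -01-, -10-, 1--1, 1-1-, 11--
Prime implicants: --01, -0-1, -01-, -10-, 1--1, 1-1-, 11--

NONE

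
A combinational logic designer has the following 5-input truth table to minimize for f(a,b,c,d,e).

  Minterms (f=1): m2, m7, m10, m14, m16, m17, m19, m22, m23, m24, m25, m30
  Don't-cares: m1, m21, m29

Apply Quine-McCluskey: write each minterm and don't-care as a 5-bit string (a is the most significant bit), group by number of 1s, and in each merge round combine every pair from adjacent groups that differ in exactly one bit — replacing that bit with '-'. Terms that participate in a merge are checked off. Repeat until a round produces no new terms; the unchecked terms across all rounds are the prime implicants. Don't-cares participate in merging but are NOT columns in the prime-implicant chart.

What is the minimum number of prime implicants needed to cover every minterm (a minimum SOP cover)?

Round 0: 00001✓ 00010✓ 00111✓ 01010✓ 01110✓ 10000✓ 10001✓ 10011✓ 10101✓ 10110✓ 10111✓ 11000✓ 11001✓ 11101✓ 11110✓
Round 1: -0001 -0111 -1110 0-010 01-10 1-000✓ 1-001✓ 1-101✓ 1-110 10-01✓ 10-11✓ 100-1✓ 1000-✓ 101-1✓ 1011- 11-01✓ 1100-✓
Round 2: 1--01 1-00- 10--1
PIs = {-0001, -0111, -1110, 0-010, 01-10, 1--01, 1-00-, 1-110, 10--1, 1011-}
Coverage chart:
  m2: 0-010 ←essential
  m7: -0111 ←essential
  m10: 0-010,01-10
  m14: -1110,01-10
  m16: 1-00- ←essential
  m17: -0001,1--01,1-00-,10--1
  m19: 10--1 ←essential
  m22: 1-110,1011-
  m23: -0111,10--1,1011-
  m24: 1-00- ←essential
  m25: 1--01,1-00-
  m30: -1110,1-110
Essential: -0111, 0-010, 1-00-, 10--1
Petrick residual → -1110, 1-110
Min cover (6 terms): b'cde + bcde' + a'c'de' + ac'd' + acde' + ab'e

6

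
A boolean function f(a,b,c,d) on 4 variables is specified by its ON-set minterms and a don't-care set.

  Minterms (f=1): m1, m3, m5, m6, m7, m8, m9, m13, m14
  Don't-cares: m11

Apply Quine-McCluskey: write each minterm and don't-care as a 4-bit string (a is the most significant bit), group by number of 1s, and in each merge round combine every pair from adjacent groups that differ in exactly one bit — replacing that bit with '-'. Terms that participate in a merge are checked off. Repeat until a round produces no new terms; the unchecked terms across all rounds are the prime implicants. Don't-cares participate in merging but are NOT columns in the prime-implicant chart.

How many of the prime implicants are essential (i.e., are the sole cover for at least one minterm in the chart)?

3

Round 0: 0001✓ 0011✓ 0101✓ 0110✓ 0111✓ 1000✓ 1001✓ 1011✓ 1101✓ 1110✓
Round 1: -001✓ -011✓ -101✓ -110 0-01✓ 0-11✓ 00-1✓ 01-1✓ 011- 1-01✓ 10-1✓ 100-
Round 2: --01 -0-1 0--1
PIs = {--01, -0-1, -110, 0--1, 011-, 100-}
Coverage chart:
  m1: --01,-0-1,0--1
  m3: -0-1,0--1
  m5: --01,0--1
  m6: -110,011-
  m7: 0--1,011-
  m8: 100- ←essential
  m9: --01,-0-1,100-
  m13: --01 ←essential
  m14: -110 ←essential
Essential: --01, -110, 100-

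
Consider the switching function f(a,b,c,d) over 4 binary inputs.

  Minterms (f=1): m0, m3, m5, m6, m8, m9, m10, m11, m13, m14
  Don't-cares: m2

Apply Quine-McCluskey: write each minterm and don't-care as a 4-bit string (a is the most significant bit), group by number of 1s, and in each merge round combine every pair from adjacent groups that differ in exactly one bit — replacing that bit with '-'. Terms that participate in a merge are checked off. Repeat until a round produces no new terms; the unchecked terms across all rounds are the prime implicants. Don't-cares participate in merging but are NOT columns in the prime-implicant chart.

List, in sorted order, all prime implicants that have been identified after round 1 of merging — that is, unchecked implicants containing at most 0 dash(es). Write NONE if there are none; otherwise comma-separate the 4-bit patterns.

size-2^0 implicants → 0000(✓)  0010(✓)  0011(✓)  0101(✓)  0110(✓)  1000(✓)  1001(✓)  1010(✓)  1011(✓)  1101(✓)  1110(✓)
size-2^1 implicants → -000(✓)  -010(✓)  -011(✓)  -101  -110(✓)  0-10(✓)  00-0(✓)  001-(✓)  1-01  1-10(✓)  10-0(✓)  10-1(✓)  100-(✓)  101-(✓)
size-2^2 implicants → --10  -0-0  -01-  10--
Unchecked terms (primes): --10, -0-0, -01-, -101, 1-01, 10--

NONE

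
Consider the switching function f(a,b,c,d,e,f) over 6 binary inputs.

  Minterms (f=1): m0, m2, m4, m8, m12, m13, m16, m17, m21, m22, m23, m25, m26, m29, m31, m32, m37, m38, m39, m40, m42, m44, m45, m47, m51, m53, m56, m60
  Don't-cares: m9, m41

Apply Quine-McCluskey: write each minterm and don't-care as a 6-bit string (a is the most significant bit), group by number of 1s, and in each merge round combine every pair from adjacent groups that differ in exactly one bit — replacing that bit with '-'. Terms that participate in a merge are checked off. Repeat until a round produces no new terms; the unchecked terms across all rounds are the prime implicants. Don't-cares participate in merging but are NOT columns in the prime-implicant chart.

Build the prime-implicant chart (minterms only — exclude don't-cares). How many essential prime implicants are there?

11

[col 0] 000000*, 000010*, 000100*, 001000*, 001001*, 001100*, 001101*, 010000*, 010001*, 010101*, 010110*, 010111*, 011001*, 011010, 011101*, 011111*, 100000*, 100101*, 100110*, 100111*, 101000*, 101001*, 101010*, 101100*, 101101*, 101111*, 110011, 110101*, 111000*, 111100*
[col 1] -00000*, -01000*, -01001*, -01100*, -01101*, -10101, 0-0000, 0-1001*, 0-1101*, 00-000*, 00-100*, 000-00*, 0000-0, 001-00*, 001-01*, 00100-*, 00110-*, 01-001*, 01-101*, 01-111*, 010-01*, 01000-, 0101-1*, 01011-, 011-01*, 0111-1*, 1-0101, 1-1000*, 1-1100*, 10-000*, 10-101*, 10-111*, 1001-1*, 10011-, 101-00*, 101-01*, 1010-0, 10100-*, 1011-1*, 10110-*, 111-00*
[col 2] -0-000, -01-00*, -01-01*, -0100-*, -0110-*, 0-1-01, 00--00, 001-0-*, 01--01, 01-1-1, 1-1-00, 10-1-1, 101-0-*
[col 3] -01-0-
Prime implicants: -0-000, -01-0-, -10101, 0-0000, 0-1-01, 00--00, 0000-0, 01--01, 01-1-1, 01000-, 01011-, 011010, 1-0101, 1-1-00, 10-1-1, 10011-, 1010-0, 110011
PI chart (minterm → PIs covering it):
  0 | -0-000,0-0000,00--00,0000-0
  2 | 0000-0  (sole → essential)
  4 | 00--00  (sole → essential)
  8 | -0-000,-01-0-,00--00
  12 | -01-0-,00--00
  13 | -01-0-,0-1-01
  16 | 0-0000,01000-
  17 | 01--01,01000-
  21 | -10101,01--01,01-1-1
  22 | 01011-  (sole → essential)
  23 | 01-1-1,01011-
  25 | 0-1-01,01--01
  26 | 011010  (sole → essential)
  29 | 0-1-01,01--01,01-1-1
  31 | 01-1-1  (sole → essential)
  32 | -0-000  (sole → essential)
  37 | 1-0101,10-1-1
  38 | 10011-  (sole → essential)
  39 | 10-1-1,10011-
  40 | -0-000,-01-0-,1-1-00,1010-0
  42 | 1010-0  (sole → essential)
  44 | -01-0-,1-1-00
  45 | -01-0-,10-1-1
  47 | 10-1-1  (sole → essential)
  51 | 110011  (sole → essential)
  53 | -10101,1-0101
  56 | 1-1-00  (sole → essential)
  60 | 1-1-00  (sole → essential)
Essential prime implicants: -0-000, 00--00, 0000-0, 01-1-1, 01011-, 011010, 1-1-00, 10-1-1, 10011-, 1010-0, 110011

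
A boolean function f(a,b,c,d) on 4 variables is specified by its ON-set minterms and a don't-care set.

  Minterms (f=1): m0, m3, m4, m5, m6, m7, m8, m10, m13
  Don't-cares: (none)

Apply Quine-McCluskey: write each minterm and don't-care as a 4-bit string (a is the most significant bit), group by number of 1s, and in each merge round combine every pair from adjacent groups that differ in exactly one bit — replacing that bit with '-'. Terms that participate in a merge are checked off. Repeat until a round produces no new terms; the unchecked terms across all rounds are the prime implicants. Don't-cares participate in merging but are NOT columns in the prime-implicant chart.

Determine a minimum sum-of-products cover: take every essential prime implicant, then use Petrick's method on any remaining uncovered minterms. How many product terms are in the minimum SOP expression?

size-2^0 implicants → 0000(✓)  0011(✓)  0100(✓)  0101(✓)  0110(✓)  0111(✓)  1000(✓)  1010(✓)  1101(✓)
size-2^1 implicants → -000  -101  0-00  0-11  01-0(✓)  01-1(✓)  010-(✓)  011-(✓)  10-0
size-2^2 implicants → 01--
Unchecked terms (primes): -000, -101, 0-00, 0-11, 01--, 10-0
Minterm coverage:
  m0 ⊆ -000,0-00
  m3 ⊆ 0-11 [E]
  m4 ⊆ 0-00,01--
  m5 ⊆ -101,01--
  m6 ⊆ 01-- [E]
  m7 ⊆ 0-11,01--
  m8 ⊆ -000,10-0
  m10 ⊆ 10-0 [E]
  m13 ⊆ -101 [E]
E = {-101, 0-11, 01--, 10-0}
Petrick residual → -000
Cover = b'c'd' + bc'd + a'cd + a'b + ab'd'  |cover|=5

5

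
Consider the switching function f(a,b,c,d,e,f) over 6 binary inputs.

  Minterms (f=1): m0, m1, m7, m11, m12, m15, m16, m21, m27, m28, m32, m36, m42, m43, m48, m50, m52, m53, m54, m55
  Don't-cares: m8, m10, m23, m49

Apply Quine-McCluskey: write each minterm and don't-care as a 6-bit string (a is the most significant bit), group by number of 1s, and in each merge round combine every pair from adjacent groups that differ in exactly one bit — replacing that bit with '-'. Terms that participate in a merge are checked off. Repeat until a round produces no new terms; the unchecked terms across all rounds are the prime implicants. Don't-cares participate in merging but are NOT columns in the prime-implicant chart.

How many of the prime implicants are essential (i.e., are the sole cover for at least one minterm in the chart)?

Round 0: 000000✓ 000001✓ 000111✓ 001000✓ 001010✓ 001011✓ 001100✓ 001111✓ 010000✓ 010101✓ 010111✓ 011011✓ 011100✓ 100000✓ 100100✓ 101010✓ 101011✓ 110000✓ 110001✓ 110010✓ 110100✓ 110101✓ 110110✓ 110111✓
Round 1: -00000✓ -01010✓ -01011✓ -10000✓ -10101✓ -10111✓ 0-0000✓ 0-0111 0-1011 0-1100 00-000 00-111 00000- 001-00 001-11 0010-0 00101-✓ 0101-1✓ 1-0000✓ 1-0100✓ 100-00✓ 10101-✓ 110-00✓ 110-01✓ 110-10✓ 1100-0✓ 11000-✓ 1101-0✓ 1101-1✓ 11010-✓ 11011-✓
Round 2: --0000 -0101- -101-1 1-0-00 110--0 110-0- 1101--
PIs = {--0000, -0101-, -101-1, 0-0111, 0-1011, 0-1100, 00-000, 00-111, 00000-, 001-00, 001-11, 0010-0, 1-0-00, 110--0, 110-0-, 1101--}
Coverage chart:
  m0: --0000,00-000,00000-
  m1: 00000- ←essential
  m7: 0-0111,00-111
  m11: -0101-,0-1011,001-11
  m12: 0-1100,001-00
  m15: 00-111,001-11
  m16: --0000 ←essential
  m21: -101-1 ←essential
  m27: 0-1011 ←essential
  m28: 0-1100 ←essential
  m32: --0000,1-0-00
  m36: 1-0-00 ←essential
  m42: -0101- ←essential
  m43: -0101- ←essential
  m48: --0000,1-0-00,110--0,110-0-
  m50: 110--0 ←essential
  m52: 1-0-00,110--0,110-0-,1101--
  m53: -101-1,110-0-,1101--
  m54: 110--0,1101--
  m55: -101-1,1101--
Essential: --0000, -0101-, -101-1, 0-1011, 0-1100, 00000-, 1-0-00, 110--0

8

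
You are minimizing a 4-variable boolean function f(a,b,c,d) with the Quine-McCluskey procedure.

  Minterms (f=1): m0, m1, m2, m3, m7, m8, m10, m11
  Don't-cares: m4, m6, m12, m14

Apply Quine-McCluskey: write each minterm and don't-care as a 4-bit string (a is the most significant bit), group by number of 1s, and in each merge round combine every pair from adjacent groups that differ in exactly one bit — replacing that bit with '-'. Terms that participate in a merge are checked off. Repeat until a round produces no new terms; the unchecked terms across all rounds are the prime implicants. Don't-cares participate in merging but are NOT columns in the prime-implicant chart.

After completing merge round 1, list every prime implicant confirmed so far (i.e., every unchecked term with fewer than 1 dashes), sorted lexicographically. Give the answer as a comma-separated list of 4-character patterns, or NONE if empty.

[col 0] 0000*, 0001*, 0010*, 0011*, 0100*, 0110*, 0111*, 1000*, 1010*, 1011*, 1100*, 1110*
[col 1] -000*, -010*, -011*, -100*, -110*, 0-00*, 0-10*, 0-11*, 00-0*, 00-1*, 000-*, 001-*, 01-0*, 011-*, 1-00*, 1-10*, 10-0*, 101-*, 11-0*
[col 2] --00*, --10*, -0-0*, -01-, -1-0*, 0--0*, 0-1-, 00--, 1--0*
[col 3] ---0
Prime implicants: ---0, -01-, 0-1-, 00--

NONE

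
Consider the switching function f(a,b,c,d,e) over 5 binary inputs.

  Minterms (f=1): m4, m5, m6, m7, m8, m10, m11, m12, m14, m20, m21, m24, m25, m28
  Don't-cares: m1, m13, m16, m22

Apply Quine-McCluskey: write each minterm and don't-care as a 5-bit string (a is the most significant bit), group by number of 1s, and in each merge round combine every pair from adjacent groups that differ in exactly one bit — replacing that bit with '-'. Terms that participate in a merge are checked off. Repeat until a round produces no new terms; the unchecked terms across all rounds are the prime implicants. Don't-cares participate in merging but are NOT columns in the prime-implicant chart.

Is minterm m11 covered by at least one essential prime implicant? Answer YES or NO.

YES

size-2^0 implicants → 00001(✓)  00100(✓)  00101(✓)  00110(✓)  00111(✓)  01000(✓)  01010(✓)  01011(✓)  01100(✓)  01101(✓)  01110(✓)  10000(✓)  10100(✓)  10101(✓)  10110(✓)  11000(✓)  11001(✓)  11100(✓)
size-2^1 implicants → -0100(✓)  -0101(✓)  -0110(✓)  -1000(✓)  -1100(✓)  0-100(✓)  0-101(✓)  0-110(✓)  00-01  001-0(✓)  001-1(✓)  0010-(✓)  0011-(✓)  01-00(✓)  01-10(✓)  010-0(✓)  0101-  011-0(✓)  0110-(✓)  1-000(✓)  1-100(✓)  10-00(✓)  101-0(✓)  1010-(✓)  11-00(✓)  1100-
size-2^2 implicants → --100  -01-0  -010-  -1-00  0-1-0  0-10-  001--  01--0  1--00
Unchecked terms (primes): --100, -01-0, -010-, -1-00, 0-1-0, 0-10-, 00-01, 001--, 01--0, 0101-, 1--00, 1100-
Minterm coverage:
  m4 ⊆ --100,-01-0,-010-,0-1-0,0-10-,001--
  m5 ⊆ -010-,0-10-,00-01,001--
  m6 ⊆ -01-0,0-1-0,001--
  m7 ⊆ 001-- [E]
  m8 ⊆ -1-00,01--0
  m10 ⊆ 01--0,0101-
  m11 ⊆ 0101- [E]
  m12 ⊆ --100,-1-00,0-1-0,0-10-,01--0
  m14 ⊆ 0-1-0,01--0
  m20 ⊆ --100,-01-0,-010-,1--00
  m21 ⊆ -010- [E]
  m24 ⊆ -1-00,1--00,1100-
  m25 ⊆ 1100- [E]
  m28 ⊆ --100,-1-00,1--00
E = {-010-, 001--, 0101-, 1100-}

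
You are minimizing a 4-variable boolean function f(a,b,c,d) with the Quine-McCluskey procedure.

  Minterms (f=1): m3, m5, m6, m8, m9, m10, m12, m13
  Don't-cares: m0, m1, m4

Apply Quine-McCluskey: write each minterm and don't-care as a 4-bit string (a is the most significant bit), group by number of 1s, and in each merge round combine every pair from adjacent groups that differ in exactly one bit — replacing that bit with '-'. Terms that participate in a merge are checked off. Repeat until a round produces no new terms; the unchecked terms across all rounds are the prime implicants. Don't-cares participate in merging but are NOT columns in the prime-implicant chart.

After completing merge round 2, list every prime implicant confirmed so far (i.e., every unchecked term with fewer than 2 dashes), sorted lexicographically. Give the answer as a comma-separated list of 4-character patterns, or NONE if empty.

[col 0] 0000*, 0001*, 0011*, 0100*, 0101*, 0110*, 1000*, 1001*, 1010*, 1100*, 1101*
[col 1] -000*, -001*, -100*, -101*, 0-00*, 0-01*, 00-1, 000-*, 01-0, 010-*, 1-00*, 1-01*, 10-0, 100-*, 110-*
[col 2] --00*, --01*, -00-*, -10-*, 0-0-*, 1-0-*
[col 3] --0-
Prime implicants: --0-, 00-1, 01-0, 10-0

00-1, 01-0, 10-0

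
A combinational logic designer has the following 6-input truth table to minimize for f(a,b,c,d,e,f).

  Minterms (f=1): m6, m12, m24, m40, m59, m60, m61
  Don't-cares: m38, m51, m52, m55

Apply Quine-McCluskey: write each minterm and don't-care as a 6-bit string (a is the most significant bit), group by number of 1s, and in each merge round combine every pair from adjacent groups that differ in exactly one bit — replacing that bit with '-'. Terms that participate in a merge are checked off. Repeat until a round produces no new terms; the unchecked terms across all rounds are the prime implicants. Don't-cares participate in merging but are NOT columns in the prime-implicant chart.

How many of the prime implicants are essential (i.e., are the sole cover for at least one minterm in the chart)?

Round 0: 000110✓ 001100 011000 100110✓ 101000 110011✓ 110100✓ 110111✓ 111011✓ 111100✓ 111101✓
Round 1: -00110 11-011 11-100 110-11 11110-
PIs = {-00110, 001100, 011000, 101000, 11-011, 11-100, 110-11, 11110-}
Coverage chart:
  m6: -00110 ←essential
  m12: 001100 ←essential
  m24: 011000 ←essential
  m40: 101000 ←essential
  m59: 11-011 ←essential
  m60: 11-100,11110-
  m61: 11110- ←essential
Essential: -00110, 001100, 011000, 101000, 11-011, 11110-

6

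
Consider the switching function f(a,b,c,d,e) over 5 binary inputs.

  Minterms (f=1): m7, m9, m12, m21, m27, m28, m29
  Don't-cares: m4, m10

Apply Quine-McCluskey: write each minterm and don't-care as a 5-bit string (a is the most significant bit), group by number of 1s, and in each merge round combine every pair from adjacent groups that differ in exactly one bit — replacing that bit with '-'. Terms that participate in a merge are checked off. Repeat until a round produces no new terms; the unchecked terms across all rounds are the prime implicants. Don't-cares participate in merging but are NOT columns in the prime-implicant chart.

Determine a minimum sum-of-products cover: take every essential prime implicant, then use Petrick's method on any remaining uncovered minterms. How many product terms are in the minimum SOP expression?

Round 0: 00100✓ 00111 01001 01010 01100✓ 10101✓ 11011 11100✓ 11101✓
Round 1: -1100 0-100 1-101 1110-
PIs = {-1100, 0-100, 00111, 01001, 01010, 1-101, 11011, 1110-}
Coverage chart:
  m7: 00111 ←essential
  m9: 01001 ←essential
  m12: -1100,0-100
  m21: 1-101 ←essential
  m27: 11011 ←essential
  m28: -1100,1110-
  m29: 1-101,1110-
Essential: 00111, 01001, 1-101, 11011
Petrick residual → -1100
Min cover (5 terms): bcd'e' + a'b'cde + a'bc'd'e + acd'e + abc'de

5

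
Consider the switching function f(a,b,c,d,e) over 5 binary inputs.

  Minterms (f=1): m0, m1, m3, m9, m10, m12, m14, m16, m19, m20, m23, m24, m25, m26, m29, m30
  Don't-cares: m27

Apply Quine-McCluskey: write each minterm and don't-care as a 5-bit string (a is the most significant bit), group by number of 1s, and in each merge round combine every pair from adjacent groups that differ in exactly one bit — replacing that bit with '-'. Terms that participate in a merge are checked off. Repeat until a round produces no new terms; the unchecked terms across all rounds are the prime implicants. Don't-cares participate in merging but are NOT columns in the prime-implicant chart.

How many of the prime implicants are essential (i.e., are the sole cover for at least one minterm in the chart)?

5

[col 0] 00000*, 00001*, 00011*, 01001*, 01010*, 01100*, 01110*, 10000*, 10011*, 10100*, 10111*, 11000*, 11001*, 11010*, 11011*, 11101*, 11110*
[col 1] -0000, -0011, -1001, -1010*, -1110*, 0-001, 000-1, 0000-, 01-10*, 011-0, 1-000, 1-011, 10-00, 10-11, 11-01, 11-10*, 110-0*, 110-1*, 1100-*, 1101-*
[col 2] -1-10, 110--
Prime implicants: -0000, -0011, -1-10, -1001, 0-001, 000-1, 0000-, 011-0, 1-000, 1-011, 10-00, 10-11, 11-01, 110--
PI chart (minterm → PIs covering it):
  0 | -0000,0000-
  1 | 0-001,000-1,0000-
  3 | -0011,000-1
  9 | -1001,0-001
  10 | -1-10  (sole → essential)
  12 | 011-0  (sole → essential)
  14 | -1-10,011-0
  16 | -0000,1-000,10-00
  19 | -0011,1-011,10-11
  20 | 10-00  (sole → essential)
  23 | 10-11  (sole → essential)
  24 | 1-000,110--
  25 | -1001,11-01,110--
  26 | -1-10,110--
  29 | 11-01  (sole → essential)
  30 | -1-10  (sole → essential)
Essential prime implicants: -1-10, 011-0, 10-00, 10-11, 11-01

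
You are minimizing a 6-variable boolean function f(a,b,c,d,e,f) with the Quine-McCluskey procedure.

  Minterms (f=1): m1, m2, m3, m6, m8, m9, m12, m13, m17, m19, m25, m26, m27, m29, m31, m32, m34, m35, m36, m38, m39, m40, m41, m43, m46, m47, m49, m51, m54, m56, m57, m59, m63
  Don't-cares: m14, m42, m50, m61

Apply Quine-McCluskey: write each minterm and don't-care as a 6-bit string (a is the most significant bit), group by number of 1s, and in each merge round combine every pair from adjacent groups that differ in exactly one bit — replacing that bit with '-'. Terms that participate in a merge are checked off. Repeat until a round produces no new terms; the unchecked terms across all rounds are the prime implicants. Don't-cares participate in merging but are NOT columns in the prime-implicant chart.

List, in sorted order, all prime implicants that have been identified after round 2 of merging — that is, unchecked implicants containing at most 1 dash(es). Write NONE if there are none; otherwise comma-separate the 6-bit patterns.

0011-0, 01101-

Round 0: 000001✓ 000010✓ 000011✓ 000110✓ 001000✓ 001001✓ 001100✓ 001101✓ 001110✓ 010001✓ 010011✓ 011001✓ 011010✓ 011011✓ 011101✓ 011111✓ 100000✓ 100010✓ 100011✓ 100100✓ 100110✓ 100111✓ 101000✓ 101001✓ 101010✓ 101011✓ 101110✓ 101111✓ 110001✓ 110010✓ 110011✓ 110110✓ 111000✓ 111001✓ 111011✓ 111101✓ 111111✓
Round 1: -00010✓ -00011✓ -00110✓ -01000✓ -01001✓ -01110✓ -10001✓ -10011✓ -11001✓ -11011✓ -11101✓ -11111✓ 0-0001✓ 0-0011✓ 0-1001✓ 0-1101✓ 00-001✓ 00-110✓ 000-10✓ 0000-1✓ 00001-✓ 001-00✓ 001-01✓ 00100-✓ 0011-0 00110-✓ 01-001✓ 01-011✓ 0100-1✓ 011-01✓ 011-11✓ 0110-1✓ 01101- 0111-1✓ 1-0010✓ 1-0011✓ 1-0110✓ 1-1000✓ 1-1001✓ 1-1011✓ 1-1111✓ 10-000✓ 10-010✓ 10-011✓ 10-110✓ 10-111✓ 100-00✓ 100-10✓ 100-11✓ 1000-0✓ 10001-✓ 1001-0✓ 10011-✓ 101-10✓ 101-11✓ 1010-0✓ 1010-1✓ 10100-✓ 10101-✓ 10111-✓ 11-001✓ 11-011✓ 110-10✓ 1100-1✓ 11001-✓ 111-01✓ 111-11✓ 1110-1✓ 11100-✓ 1111-1✓
Round 2: --0011 --1001 -0-110 -00-10 -0001- -0100- -1-001✓ -1-011✓ -100-1✓ -11-01✓ -11-11✓ -110-1✓ -111-1✓ 0--001 0-00-1 0-1-01 001-0- 01-0-1✓ 011--1✓ 1--011 1-0-10 1-001- 1-1-11 1-10-1 1-100- 10--10✓ 10--11✓ 10-0-0 10-01-✓ 10-11-✓ 100--0 100-1-✓ 101-1-✓ 1010-- 11-0-1✓ 111--1✓
Round 3: -1-0-1 -11--1 10--1-
PIs = {--0011, --1001, -0-110, -00-10, -0001-, -0100-, -1-0-1, -11--1, 0--001, 0-00-1, 0-1-01, 001-0-, 0011-0, 01101-, 1--011, 1-0-10, 1-001-, 1-1-11, 1-10-1, 1-100-, 10--1-, 10-0-0, 100--0, 1010--}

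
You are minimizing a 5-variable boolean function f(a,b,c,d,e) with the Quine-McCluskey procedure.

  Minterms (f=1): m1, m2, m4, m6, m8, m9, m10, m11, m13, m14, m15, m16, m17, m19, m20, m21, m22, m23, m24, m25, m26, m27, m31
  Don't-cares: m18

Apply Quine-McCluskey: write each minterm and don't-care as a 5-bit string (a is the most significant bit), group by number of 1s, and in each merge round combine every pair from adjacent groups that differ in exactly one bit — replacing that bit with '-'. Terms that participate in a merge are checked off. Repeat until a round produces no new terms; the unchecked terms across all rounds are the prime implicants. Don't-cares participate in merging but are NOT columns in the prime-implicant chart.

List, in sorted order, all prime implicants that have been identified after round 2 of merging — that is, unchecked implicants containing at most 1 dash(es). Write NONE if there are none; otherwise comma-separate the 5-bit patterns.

size-2^0 implicants → 00001(✓)  00010(✓)  00100(✓)  00110(✓)  01000(✓)  01001(✓)  01010(✓)  01011(✓)  01101(✓)  01110(✓)  01111(✓)  10000(✓)  10001(✓)  10010(✓)  10011(✓)  10100(✓)  10101(✓)  10110(✓)  10111(✓)  11000(✓)  11001(✓)  11010(✓)  11011(✓)  11111(✓)
size-2^1 implicants → -0001(✓)  -0010(✓)  -0100(✓)  -0110(✓)  -1000(✓)  -1001(✓)  -1010(✓)  -1011(✓)  -1111(✓)  0-001(✓)  0-010(✓)  0-110(✓)  00-10(✓)  001-0(✓)  01-01(✓)  01-10(✓)  01-11(✓)  010-0(✓)  010-1(✓)  0100-(✓)  0101-(✓)  011-1(✓)  0111-(✓)  1-000(✓)  1-001(✓)  1-010(✓)  1-011(✓)  1-111(✓)  10-00(✓)  10-01(✓)  10-10(✓)  10-11(✓)  100-0(✓)  100-1(✓)  1000-(✓)  1001-(✓)  101-0(✓)  101-1(✓)  1010-(✓)  1011-(✓)  11-11(✓)  110-0(✓)  110-1(✓)  1100-(✓)  1101-(✓)
size-2^2 implicants → --001  --010  -0-10  -01-0  -1-11  -10-0(✓)  -10-1(✓)  -100-(✓)  -101-(✓)  0--10  01--1  01-1-  010--(✓)  1--11  1-0-0(✓)  1-0-1(✓)  1-00-(✓)  1-01-(✓)  10--0(✓)  10--1(✓)  10-0-(✓)  10-1-(✓)  100--(✓)  101--(✓)  110--(✓)
size-2^3 implicants → -10--  1-0--  10---
Unchecked terms (primes): --001, --010, -0-10, -01-0, -1-11, -10--, 0--10, 01--1, 01-1-, 1--11, 1-0--, 10---

NONE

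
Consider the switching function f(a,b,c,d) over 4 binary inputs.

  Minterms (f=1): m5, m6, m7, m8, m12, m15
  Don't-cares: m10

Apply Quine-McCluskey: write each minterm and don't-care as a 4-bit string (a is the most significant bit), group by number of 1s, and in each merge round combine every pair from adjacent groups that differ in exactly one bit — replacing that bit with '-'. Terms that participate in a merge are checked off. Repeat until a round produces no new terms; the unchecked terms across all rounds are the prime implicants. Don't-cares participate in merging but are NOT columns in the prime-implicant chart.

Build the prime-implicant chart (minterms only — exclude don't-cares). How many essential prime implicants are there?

4

Round 0: 0101✓ 0110✓ 0111✓ 1000✓ 1010✓ 1100✓ 1111✓
Round 1: -111 01-1 011- 1-00 10-0
PIs = {-111, 01-1, 011-, 1-00, 10-0}
Coverage chart:
  m5: 01-1 ←essential
  m6: 011- ←essential
  m7: -111,01-1,011-
  m8: 1-00,10-0
  m12: 1-00 ←essential
  m15: -111 ←essential
Essential: -111, 01-1, 011-, 1-00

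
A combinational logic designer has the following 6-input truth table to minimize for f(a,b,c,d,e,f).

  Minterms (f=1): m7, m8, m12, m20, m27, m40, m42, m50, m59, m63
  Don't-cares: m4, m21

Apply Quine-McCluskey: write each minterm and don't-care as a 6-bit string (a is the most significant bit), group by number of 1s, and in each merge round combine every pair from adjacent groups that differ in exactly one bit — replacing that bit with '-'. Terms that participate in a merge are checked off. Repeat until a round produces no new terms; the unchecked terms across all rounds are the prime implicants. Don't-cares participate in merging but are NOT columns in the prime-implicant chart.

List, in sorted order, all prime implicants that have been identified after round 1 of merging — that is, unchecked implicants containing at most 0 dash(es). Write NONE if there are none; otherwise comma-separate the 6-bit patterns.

[col 0] 000100*, 000111, 001000*, 001100*, 010100*, 010101*, 011011*, 101000*, 101010*, 110010, 111011*, 111111*
[col 1] -01000, -11011, 0-0100, 00-100, 001-00, 01010-, 1010-0, 111-11
Prime implicants: -01000, -11011, 0-0100, 00-100, 000111, 001-00, 01010-, 1010-0, 110010, 111-11

000111, 110010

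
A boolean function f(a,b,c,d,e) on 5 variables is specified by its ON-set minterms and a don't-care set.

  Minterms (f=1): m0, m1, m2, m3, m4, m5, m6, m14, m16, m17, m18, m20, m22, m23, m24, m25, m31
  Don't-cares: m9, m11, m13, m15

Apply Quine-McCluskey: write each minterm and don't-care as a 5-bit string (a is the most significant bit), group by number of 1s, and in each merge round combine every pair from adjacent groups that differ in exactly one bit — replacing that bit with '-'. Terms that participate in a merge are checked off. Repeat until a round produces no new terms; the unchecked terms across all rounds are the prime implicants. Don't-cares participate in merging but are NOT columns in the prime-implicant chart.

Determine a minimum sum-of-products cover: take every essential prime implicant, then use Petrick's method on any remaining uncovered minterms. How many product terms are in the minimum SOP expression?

6

[col 0] 00000*, 00001*, 00010*, 00011*, 00100*, 00101*, 00110*, 01001*, 01011*, 01101*, 01110*, 01111*, 10000*, 10001*, 10010*, 10100*, 10110*, 10111*, 11000*, 11001*, 11111*
[col 1] -0000*, -0001*, -0010*, -0100*, -0110*, -1001*, -1111, 0-001*, 0-011*, 0-101*, 0-110, 00-00*, 00-01*, 00-10*, 000-0*, 000-1*, 0000-*, 0001-*, 001-0*, 0010-*, 01-01*, 01-11*, 010-1*, 011-1*, 0111-, 1-000*, 1-001*, 1-111, 10-00*, 10-10*, 100-0*, 1000-*, 101-0*, 1011-, 1100-*
[col 2] --001, -0-00*, -0-10*, -00-0*, -000-, -01-0*, 0--01, 0-0-1, 00--0*, 00-0-, 000--, 01--1, 1-00-, 10--0*
[col 3] -0--0
Prime implicants: --001, -0--0, -000-, -1111, 0--01, 0-0-1, 0-110, 00-0-, 000--, 01--1, 0111-, 1-00-, 1-111, 1011-
PI chart (minterm → PIs covering it):
  0 | -0--0,-000-,00-0-,000--
  1 | --001,-000-,0--01,0-0-1,00-0-,000--
  2 | -0--0,000--
  3 | 0-0-1,000--
  4 | -0--0,00-0-
  5 | 0--01,00-0-
  6 | -0--0,0-110
  14 | 0-110,0111-
  16 | -0--0,-000-,1-00-
  17 | --001,-000-,1-00-
  18 | -0--0  (sole → essential)
  20 | -0--0  (sole → essential)
  22 | -0--0,1011-
  23 | 1-111,1011-
  24 | 1-00-  (sole → essential)
  25 | --001,1-00-
  31 | -1111,1-111
Essential prime implicants: -0--0, 1-00-
Petrick residual → 0--01, 0-0-1, 0-110, 1-111
Minimum SOP uses 6 PIs: b'e' + a'd'e + a'c'e + a'cde' + ac'd' + acde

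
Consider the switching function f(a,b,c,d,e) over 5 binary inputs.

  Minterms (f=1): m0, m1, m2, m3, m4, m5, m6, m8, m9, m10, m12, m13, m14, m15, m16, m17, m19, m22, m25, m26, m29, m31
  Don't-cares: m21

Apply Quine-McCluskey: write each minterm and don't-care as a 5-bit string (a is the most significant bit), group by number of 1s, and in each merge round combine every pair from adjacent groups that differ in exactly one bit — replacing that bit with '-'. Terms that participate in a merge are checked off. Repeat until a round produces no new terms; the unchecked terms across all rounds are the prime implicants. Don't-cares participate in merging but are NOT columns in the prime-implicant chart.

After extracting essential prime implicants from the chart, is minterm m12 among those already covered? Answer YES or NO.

Round 0: 00000✓ 00001✓ 00010✓ 00011✓ 00100✓ 00101✓ 00110✓ 01000✓ 01001✓ 01010✓ 01100✓ 01101✓ 01110✓ 01111✓ 10000✓ 10001✓ 10011✓ 10101✓ 10110✓ 11001✓ 11010✓ 11101✓ 11111✓
Round 1: -0000✓ -0001✓ -0011✓ -0101✓ -0110 -1001✓ -1010 -1101✓ -1111✓ 0-000✓ 0-001✓ 0-010✓ 0-100✓ 0-101✓ 0-110✓ 00-00✓ 00-01✓ 00-10✓ 000-0✓ 000-1✓ 0000-✓ 0001-✓ 001-0✓ 0010-✓ 01-00✓ 01-01✓ 01-10✓ 010-0✓ 0100-✓ 011-0✓ 011-1✓ 0110-✓ 0111-✓ 1-001✓ 1-101✓ 10-01✓ 100-1✓ 1000-✓ 11-01✓ 111-1✓
Round 2: --001✓ --101✓ -0-01✓ -00-1 -000- -1-01✓ -11-1 0--00✓ 0--01✓ 0--10✓ 0-0-0✓ 0-00-✓ 0-1-0✓ 0-10-✓ 00--0✓ 00-0-✓ 000-- 01--0✓ 01-0-✓ 011-- 1--01✓
Round 3: ---01 0---0 0--0-
PIs = {---01, -00-1, -000-, -0110, -1010, -11-1, 0---0, 0--0-, 000--, 011--}
Coverage chart:
  m0: -000-,0---0,0--0-,000--
  m1: ---01,-00-1,-000-,0--0-,000--
  m2: 0---0,000--
  m3: -00-1,000--
  m4: 0---0,0--0-
  m5: ---01,0--0-
  m6: -0110,0---0
  m8: 0---0,0--0-
  m9: ---01,0--0-
  m10: -1010,0---0
  m12: 0---0,0--0-,011--
  m13: ---01,-11-1,0--0-,011--
  m14: 0---0,011--
  m15: -11-1,011--
  m16: -000- ←essential
  m17: ---01,-00-1,-000-
  m19: -00-1 ←essential
  m22: -0110 ←essential
  m25: ---01 ←essential
  m26: -1010 ←essential
  m29: ---01,-11-1
  m31: -11-1 ←essential
Essential: ---01, -00-1, -000-, -0110, -1010, -11-1

NO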